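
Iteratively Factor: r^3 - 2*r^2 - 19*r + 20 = (r + 4)*(r^2 - 6*r + 5) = (r - 1)*(r + 4)*(r - 5)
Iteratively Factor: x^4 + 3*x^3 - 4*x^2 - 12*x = (x - 2)*(x^3 + 5*x^2 + 6*x) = x*(x - 2)*(x^2 + 5*x + 6) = x*(x - 2)*(x + 3)*(x + 2)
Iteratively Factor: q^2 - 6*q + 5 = (q - 5)*(q - 1)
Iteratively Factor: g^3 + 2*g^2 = (g + 2)*(g^2) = g*(g + 2)*(g)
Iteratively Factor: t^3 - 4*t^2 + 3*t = (t - 3)*(t^2 - t) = t*(t - 3)*(t - 1)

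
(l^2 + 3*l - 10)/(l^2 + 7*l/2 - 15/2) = 2*(l - 2)/(2*l - 3)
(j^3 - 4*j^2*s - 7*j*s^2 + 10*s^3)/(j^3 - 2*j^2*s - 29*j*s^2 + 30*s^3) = (-j^2 + 3*j*s + 10*s^2)/(-j^2 + j*s + 30*s^2)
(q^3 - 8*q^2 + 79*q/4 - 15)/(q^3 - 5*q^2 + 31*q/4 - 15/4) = (q - 4)/(q - 1)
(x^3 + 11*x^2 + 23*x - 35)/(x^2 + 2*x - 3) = (x^2 + 12*x + 35)/(x + 3)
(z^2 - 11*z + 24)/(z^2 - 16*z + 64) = (z - 3)/(z - 8)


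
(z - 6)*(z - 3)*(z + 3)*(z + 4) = z^4 - 2*z^3 - 33*z^2 + 18*z + 216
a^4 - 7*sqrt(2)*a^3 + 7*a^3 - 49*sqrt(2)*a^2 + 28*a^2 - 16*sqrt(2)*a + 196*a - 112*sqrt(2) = (a + 7)*(a - 4*sqrt(2))*(a - 2*sqrt(2))*(a - sqrt(2))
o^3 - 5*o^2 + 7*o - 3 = (o - 3)*(o - 1)^2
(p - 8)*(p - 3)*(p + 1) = p^3 - 10*p^2 + 13*p + 24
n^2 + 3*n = n*(n + 3)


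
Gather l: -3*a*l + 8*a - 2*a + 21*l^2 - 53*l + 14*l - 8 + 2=6*a + 21*l^2 + l*(-3*a - 39) - 6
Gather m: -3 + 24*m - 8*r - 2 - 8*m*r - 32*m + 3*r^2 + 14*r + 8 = m*(-8*r - 8) + 3*r^2 + 6*r + 3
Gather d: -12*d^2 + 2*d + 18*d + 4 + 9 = -12*d^2 + 20*d + 13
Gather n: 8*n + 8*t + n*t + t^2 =n*(t + 8) + t^2 + 8*t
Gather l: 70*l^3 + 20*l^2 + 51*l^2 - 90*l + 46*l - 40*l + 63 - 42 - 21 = 70*l^3 + 71*l^2 - 84*l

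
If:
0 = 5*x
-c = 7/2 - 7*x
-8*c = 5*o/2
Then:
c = -7/2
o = 56/5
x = 0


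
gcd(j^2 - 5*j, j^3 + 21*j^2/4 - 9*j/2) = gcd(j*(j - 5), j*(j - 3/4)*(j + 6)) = j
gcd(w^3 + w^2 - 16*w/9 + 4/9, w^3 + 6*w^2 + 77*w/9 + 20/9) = 1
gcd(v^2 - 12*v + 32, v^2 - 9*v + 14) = 1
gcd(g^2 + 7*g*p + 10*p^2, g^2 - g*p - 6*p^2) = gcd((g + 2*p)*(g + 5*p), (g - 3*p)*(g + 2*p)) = g + 2*p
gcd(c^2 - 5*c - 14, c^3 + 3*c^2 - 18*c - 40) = c + 2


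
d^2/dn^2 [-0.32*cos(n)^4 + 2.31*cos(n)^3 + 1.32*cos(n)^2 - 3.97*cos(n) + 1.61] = 5.12*cos(n)^4 - 20.79*cos(n)^3 - 9.12*cos(n)^2 + 17.83*cos(n) + 2.64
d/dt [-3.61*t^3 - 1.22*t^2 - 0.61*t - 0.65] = -10.83*t^2 - 2.44*t - 0.61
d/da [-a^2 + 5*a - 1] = 5 - 2*a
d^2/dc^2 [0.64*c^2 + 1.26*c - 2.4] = 1.28000000000000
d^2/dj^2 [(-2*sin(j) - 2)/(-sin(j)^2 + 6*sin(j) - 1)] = 2*(-sin(j)^5 - 10*sin(j)^4 + 26*sin(j)^3 - 32*sin(j)^2 - 49*sin(j) + 82)/(sin(j)^2 - 6*sin(j) + 1)^3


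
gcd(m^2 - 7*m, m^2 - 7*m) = m^2 - 7*m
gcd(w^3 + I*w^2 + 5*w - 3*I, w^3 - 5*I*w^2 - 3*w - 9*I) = 1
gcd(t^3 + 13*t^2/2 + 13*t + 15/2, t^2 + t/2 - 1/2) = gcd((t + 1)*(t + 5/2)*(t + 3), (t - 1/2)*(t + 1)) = t + 1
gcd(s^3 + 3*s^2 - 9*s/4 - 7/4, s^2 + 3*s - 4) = s - 1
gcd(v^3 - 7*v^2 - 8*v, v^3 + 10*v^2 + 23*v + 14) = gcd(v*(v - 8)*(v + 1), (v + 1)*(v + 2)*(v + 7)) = v + 1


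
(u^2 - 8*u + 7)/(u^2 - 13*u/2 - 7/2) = 2*(u - 1)/(2*u + 1)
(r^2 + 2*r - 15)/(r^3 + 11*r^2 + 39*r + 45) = (r - 3)/(r^2 + 6*r + 9)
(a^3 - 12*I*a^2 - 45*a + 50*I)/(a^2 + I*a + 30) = (a^2 - 7*I*a - 10)/(a + 6*I)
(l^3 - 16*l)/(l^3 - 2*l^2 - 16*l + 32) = l/(l - 2)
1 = 1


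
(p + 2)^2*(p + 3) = p^3 + 7*p^2 + 16*p + 12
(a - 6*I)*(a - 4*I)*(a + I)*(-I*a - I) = -I*a^4 - 9*a^3 - I*a^3 - 9*a^2 + 14*I*a^2 - 24*a + 14*I*a - 24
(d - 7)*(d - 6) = d^2 - 13*d + 42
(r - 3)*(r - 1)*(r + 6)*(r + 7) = r^4 + 9*r^3 - 7*r^2 - 129*r + 126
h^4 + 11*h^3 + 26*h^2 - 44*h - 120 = (h - 2)*(h + 2)*(h + 5)*(h + 6)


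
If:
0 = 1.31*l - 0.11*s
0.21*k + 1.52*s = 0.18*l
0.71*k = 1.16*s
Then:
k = 0.00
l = 0.00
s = 0.00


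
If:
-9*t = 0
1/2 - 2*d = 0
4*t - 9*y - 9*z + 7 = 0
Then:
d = 1/4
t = 0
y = 7/9 - z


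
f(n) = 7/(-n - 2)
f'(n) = 7/(-n - 2)^2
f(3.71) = -1.23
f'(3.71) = 0.21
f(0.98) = -2.35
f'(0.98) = 0.79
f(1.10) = -2.26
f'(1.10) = 0.73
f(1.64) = -1.92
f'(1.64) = 0.53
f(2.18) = -1.67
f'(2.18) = 0.40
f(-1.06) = -7.45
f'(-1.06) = 7.92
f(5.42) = -0.94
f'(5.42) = 0.13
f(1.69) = -1.90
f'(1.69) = 0.51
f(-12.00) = 0.70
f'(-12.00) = 0.07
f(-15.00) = 0.54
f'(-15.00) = 0.04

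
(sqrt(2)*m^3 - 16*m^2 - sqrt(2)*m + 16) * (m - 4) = sqrt(2)*m^4 - 16*m^3 - 4*sqrt(2)*m^3 - sqrt(2)*m^2 + 64*m^2 + 4*sqrt(2)*m + 16*m - 64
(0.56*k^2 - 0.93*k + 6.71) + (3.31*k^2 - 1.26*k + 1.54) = 3.87*k^2 - 2.19*k + 8.25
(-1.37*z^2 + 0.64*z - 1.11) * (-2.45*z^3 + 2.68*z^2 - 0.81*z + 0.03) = 3.3565*z^5 - 5.2396*z^4 + 5.5444*z^3 - 3.5343*z^2 + 0.9183*z - 0.0333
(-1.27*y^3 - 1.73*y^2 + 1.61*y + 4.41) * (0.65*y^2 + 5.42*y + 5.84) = -0.8255*y^5 - 8.0079*y^4 - 15.7469*y^3 + 1.4895*y^2 + 33.3046*y + 25.7544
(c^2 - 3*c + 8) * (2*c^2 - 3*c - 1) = 2*c^4 - 9*c^3 + 24*c^2 - 21*c - 8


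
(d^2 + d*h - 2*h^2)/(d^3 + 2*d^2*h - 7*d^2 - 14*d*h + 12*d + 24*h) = (d - h)/(d^2 - 7*d + 12)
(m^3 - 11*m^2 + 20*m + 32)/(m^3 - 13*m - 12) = (m - 8)/(m + 3)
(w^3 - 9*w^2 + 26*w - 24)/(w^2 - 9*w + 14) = (w^2 - 7*w + 12)/(w - 7)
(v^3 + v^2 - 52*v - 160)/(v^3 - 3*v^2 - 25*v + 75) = (v^2 - 4*v - 32)/(v^2 - 8*v + 15)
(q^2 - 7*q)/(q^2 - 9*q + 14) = q/(q - 2)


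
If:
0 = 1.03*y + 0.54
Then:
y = -0.52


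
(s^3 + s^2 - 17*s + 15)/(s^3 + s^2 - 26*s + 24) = (s^2 + 2*s - 15)/(s^2 + 2*s - 24)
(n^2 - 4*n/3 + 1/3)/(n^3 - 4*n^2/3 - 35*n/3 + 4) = (n - 1)/(n^2 - n - 12)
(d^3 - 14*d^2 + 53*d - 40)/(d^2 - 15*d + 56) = (d^2 - 6*d + 5)/(d - 7)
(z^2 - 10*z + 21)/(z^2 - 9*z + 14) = (z - 3)/(z - 2)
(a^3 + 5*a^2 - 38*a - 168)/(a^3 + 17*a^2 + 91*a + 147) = (a^2 - 2*a - 24)/(a^2 + 10*a + 21)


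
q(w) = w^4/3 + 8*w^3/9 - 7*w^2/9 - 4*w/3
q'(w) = 4*w^3/3 + 8*w^2/3 - 14*w/9 - 4/3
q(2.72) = 26.75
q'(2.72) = 41.00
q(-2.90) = -0.78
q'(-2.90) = -6.91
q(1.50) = 0.94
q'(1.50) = 6.83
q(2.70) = 25.94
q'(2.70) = 40.15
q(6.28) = 699.57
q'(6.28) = 424.30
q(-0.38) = 0.35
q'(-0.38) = -0.43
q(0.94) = -0.94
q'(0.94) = 0.67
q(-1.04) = -0.06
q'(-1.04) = 1.67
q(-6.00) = 220.00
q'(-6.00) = -184.00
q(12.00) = 8320.00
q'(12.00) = 2668.00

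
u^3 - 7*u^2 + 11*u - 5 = (u - 5)*(u - 1)^2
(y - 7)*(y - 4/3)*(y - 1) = y^3 - 28*y^2/3 + 53*y/3 - 28/3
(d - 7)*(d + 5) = d^2 - 2*d - 35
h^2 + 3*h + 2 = (h + 1)*(h + 2)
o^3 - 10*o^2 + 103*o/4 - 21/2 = (o - 6)*(o - 7/2)*(o - 1/2)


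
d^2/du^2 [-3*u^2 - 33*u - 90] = -6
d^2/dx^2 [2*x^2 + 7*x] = 4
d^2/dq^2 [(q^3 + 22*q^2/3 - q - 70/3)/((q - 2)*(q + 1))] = 8*(7*q^3 - 15*q^2 + 57*q - 29)/(3*(q^6 - 3*q^5 - 3*q^4 + 11*q^3 + 6*q^2 - 12*q - 8))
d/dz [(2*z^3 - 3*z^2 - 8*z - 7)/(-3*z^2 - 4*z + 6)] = 2*(-3*z^4 - 8*z^3 + 12*z^2 - 39*z - 38)/(9*z^4 + 24*z^3 - 20*z^2 - 48*z + 36)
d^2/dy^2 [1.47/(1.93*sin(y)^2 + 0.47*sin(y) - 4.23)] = (-21.902412*sin(y)^4 - 4.000311*sin(y)^3 - 15.474837*sin(y)^2 + 5.078115*sin(y) + 24.651312)/(1.93*sin(y)^2 + 0.47*sin(y) - 4.23)^3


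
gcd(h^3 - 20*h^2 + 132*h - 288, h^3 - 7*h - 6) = 1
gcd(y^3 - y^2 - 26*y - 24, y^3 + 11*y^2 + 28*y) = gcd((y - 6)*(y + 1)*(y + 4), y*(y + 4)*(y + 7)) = y + 4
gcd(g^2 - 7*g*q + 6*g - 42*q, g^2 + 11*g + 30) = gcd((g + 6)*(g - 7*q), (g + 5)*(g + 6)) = g + 6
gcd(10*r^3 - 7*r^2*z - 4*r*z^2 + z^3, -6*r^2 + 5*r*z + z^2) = -r + z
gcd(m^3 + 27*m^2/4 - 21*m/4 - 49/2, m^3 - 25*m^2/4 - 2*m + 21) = m^2 - m/4 - 7/2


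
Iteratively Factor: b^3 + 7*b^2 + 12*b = (b)*(b^2 + 7*b + 12) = b*(b + 4)*(b + 3)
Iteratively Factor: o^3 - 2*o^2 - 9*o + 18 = (o - 3)*(o^2 + o - 6) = (o - 3)*(o - 2)*(o + 3)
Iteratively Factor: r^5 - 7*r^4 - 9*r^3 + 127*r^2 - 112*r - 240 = (r - 5)*(r^4 - 2*r^3 - 19*r^2 + 32*r + 48) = (r - 5)*(r + 1)*(r^3 - 3*r^2 - 16*r + 48) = (r - 5)*(r + 1)*(r + 4)*(r^2 - 7*r + 12) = (r - 5)*(r - 4)*(r + 1)*(r + 4)*(r - 3)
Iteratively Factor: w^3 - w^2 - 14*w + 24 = (w - 2)*(w^2 + w - 12) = (w - 3)*(w - 2)*(w + 4)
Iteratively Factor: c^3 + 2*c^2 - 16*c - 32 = (c + 2)*(c^2 - 16) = (c - 4)*(c + 2)*(c + 4)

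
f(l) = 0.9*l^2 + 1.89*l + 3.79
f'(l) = 1.8*l + 1.89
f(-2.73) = 5.34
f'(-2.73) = -3.02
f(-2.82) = 5.62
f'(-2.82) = -3.19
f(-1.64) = 3.11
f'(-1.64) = -1.06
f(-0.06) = 3.68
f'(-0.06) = 1.78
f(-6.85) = 33.07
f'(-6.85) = -10.44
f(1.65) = 9.36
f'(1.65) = 4.86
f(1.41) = 8.24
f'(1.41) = 4.43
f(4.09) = 26.58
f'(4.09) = 9.25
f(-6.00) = 24.85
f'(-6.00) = -8.91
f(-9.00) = 59.68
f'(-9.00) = -14.31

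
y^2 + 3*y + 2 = (y + 1)*(y + 2)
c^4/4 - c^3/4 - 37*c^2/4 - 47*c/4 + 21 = (c/4 + 1)*(c - 7)*(c - 1)*(c + 3)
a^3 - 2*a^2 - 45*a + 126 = (a - 6)*(a - 3)*(a + 7)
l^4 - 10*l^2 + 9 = (l - 3)*(l - 1)*(l + 1)*(l + 3)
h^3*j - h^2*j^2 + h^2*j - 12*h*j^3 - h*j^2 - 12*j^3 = (h - 4*j)*(h + 3*j)*(h*j + j)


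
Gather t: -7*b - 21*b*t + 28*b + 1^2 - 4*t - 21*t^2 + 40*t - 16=21*b - 21*t^2 + t*(36 - 21*b) - 15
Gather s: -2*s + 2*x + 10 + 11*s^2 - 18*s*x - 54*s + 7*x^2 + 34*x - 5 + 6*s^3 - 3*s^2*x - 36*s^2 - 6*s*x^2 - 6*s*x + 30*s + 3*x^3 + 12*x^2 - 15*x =6*s^3 + s^2*(-3*x - 25) + s*(-6*x^2 - 24*x - 26) + 3*x^3 + 19*x^2 + 21*x + 5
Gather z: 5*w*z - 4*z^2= 5*w*z - 4*z^2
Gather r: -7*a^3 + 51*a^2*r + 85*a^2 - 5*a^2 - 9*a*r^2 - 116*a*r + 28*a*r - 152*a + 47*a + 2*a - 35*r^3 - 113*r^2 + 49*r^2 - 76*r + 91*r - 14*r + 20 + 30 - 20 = -7*a^3 + 80*a^2 - 103*a - 35*r^3 + r^2*(-9*a - 64) + r*(51*a^2 - 88*a + 1) + 30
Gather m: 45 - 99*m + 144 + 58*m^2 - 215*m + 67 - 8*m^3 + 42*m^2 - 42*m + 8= -8*m^3 + 100*m^2 - 356*m + 264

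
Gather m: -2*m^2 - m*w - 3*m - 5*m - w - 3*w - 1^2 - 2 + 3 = -2*m^2 + m*(-w - 8) - 4*w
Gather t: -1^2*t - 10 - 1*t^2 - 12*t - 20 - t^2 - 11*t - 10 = -2*t^2 - 24*t - 40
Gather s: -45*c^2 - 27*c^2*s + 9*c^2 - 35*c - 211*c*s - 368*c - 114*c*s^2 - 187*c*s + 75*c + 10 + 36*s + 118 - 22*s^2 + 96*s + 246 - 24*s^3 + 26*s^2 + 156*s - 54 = -36*c^2 - 328*c - 24*s^3 + s^2*(4 - 114*c) + s*(-27*c^2 - 398*c + 288) + 320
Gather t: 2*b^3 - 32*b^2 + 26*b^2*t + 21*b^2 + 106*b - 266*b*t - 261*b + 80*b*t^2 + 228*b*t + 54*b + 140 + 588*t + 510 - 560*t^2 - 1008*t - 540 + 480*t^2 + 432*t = 2*b^3 - 11*b^2 - 101*b + t^2*(80*b - 80) + t*(26*b^2 - 38*b + 12) + 110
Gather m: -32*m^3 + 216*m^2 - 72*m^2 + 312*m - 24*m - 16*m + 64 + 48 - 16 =-32*m^3 + 144*m^2 + 272*m + 96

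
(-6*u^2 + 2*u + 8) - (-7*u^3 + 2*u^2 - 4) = 7*u^3 - 8*u^2 + 2*u + 12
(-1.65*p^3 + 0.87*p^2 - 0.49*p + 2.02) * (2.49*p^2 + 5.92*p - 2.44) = -4.1085*p^5 - 7.6017*p^4 + 7.9563*p^3 + 0.00620000000000109*p^2 + 13.154*p - 4.9288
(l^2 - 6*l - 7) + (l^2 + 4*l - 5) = 2*l^2 - 2*l - 12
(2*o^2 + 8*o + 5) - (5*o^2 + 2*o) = -3*o^2 + 6*o + 5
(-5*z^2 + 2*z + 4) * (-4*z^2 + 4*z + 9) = 20*z^4 - 28*z^3 - 53*z^2 + 34*z + 36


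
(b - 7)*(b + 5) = b^2 - 2*b - 35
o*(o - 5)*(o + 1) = o^3 - 4*o^2 - 5*o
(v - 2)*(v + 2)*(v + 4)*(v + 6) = v^4 + 10*v^3 + 20*v^2 - 40*v - 96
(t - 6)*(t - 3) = t^2 - 9*t + 18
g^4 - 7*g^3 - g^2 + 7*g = g*(g - 7)*(g - 1)*(g + 1)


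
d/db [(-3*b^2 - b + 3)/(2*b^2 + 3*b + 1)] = (-7*b^2 - 18*b - 10)/(4*b^4 + 12*b^3 + 13*b^2 + 6*b + 1)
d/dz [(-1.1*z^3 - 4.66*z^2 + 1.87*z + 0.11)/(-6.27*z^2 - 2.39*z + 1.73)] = (6.897*z^4 + 5.25800000000001*z^3 + 17.1533*z^2 - 14.7442*z + 3.498)/(39.3129*z^4 + 29.9706*z^3 - 15.9821*z^2 - 8.2694*z + 2.9929)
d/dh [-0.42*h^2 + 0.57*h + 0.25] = 0.57 - 0.84*h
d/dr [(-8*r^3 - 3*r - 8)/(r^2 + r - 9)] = (-8*r^4 - 16*r^3 + 219*r^2 + 16*r + 35)/(r^4 + 2*r^3 - 17*r^2 - 18*r + 81)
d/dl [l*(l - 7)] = 2*l - 7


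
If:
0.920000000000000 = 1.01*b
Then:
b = 0.91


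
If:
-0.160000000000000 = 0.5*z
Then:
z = -0.32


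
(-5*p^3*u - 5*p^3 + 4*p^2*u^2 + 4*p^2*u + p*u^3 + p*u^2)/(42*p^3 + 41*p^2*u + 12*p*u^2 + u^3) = p*(-5*p^2*u - 5*p^2 + 4*p*u^2 + 4*p*u + u^3 + u^2)/(42*p^3 + 41*p^2*u + 12*p*u^2 + u^3)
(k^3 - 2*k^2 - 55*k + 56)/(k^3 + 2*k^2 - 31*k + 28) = (k - 8)/(k - 4)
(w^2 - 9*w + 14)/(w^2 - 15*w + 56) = (w - 2)/(w - 8)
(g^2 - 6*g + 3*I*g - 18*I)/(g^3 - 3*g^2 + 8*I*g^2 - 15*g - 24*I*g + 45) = (g - 6)/(g^2 + g*(-3 + 5*I) - 15*I)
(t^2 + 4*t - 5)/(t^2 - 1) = (t + 5)/(t + 1)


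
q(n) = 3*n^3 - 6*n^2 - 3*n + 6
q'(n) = 9*n^2 - 12*n - 3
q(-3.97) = -264.37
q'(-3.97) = 186.49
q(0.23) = 5.03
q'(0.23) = -5.28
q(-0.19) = 6.33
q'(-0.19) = -0.40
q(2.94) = 21.55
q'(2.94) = 39.51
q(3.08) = 27.50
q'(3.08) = 45.42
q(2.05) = 0.48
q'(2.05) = 10.22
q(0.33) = 4.46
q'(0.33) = -5.98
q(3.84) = 75.88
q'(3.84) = 83.63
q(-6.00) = -840.00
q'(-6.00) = 393.00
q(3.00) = 24.00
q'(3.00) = 42.00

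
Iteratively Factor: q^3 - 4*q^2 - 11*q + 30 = (q - 5)*(q^2 + q - 6) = (q - 5)*(q + 3)*(q - 2)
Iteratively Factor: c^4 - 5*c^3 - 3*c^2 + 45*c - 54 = (c + 3)*(c^3 - 8*c^2 + 21*c - 18) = (c - 3)*(c + 3)*(c^2 - 5*c + 6) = (c - 3)^2*(c + 3)*(c - 2)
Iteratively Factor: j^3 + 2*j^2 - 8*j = (j + 4)*(j^2 - 2*j) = (j - 2)*(j + 4)*(j)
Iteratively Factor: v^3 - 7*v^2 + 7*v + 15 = (v + 1)*(v^2 - 8*v + 15) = (v - 5)*(v + 1)*(v - 3)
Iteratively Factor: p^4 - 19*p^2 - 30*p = (p + 3)*(p^3 - 3*p^2 - 10*p) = (p + 2)*(p + 3)*(p^2 - 5*p) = p*(p + 2)*(p + 3)*(p - 5)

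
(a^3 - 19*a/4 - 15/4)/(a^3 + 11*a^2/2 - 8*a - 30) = (2*a^2 + 5*a + 3)/(2*(a^2 + 8*a + 12))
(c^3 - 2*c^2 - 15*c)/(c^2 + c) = (c^2 - 2*c - 15)/(c + 1)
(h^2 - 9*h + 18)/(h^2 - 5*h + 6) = (h - 6)/(h - 2)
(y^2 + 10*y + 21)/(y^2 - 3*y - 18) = (y + 7)/(y - 6)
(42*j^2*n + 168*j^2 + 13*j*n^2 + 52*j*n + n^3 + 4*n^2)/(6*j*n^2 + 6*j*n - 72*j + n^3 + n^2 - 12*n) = (7*j + n)/(n - 3)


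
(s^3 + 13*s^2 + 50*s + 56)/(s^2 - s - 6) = (s^2 + 11*s + 28)/(s - 3)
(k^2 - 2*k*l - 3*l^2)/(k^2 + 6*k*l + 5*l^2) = (k - 3*l)/(k + 5*l)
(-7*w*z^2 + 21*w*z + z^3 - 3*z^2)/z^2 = -7*w + 21*w/z + z - 3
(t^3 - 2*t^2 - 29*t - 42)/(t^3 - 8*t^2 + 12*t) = (t^3 - 2*t^2 - 29*t - 42)/(t*(t^2 - 8*t + 12))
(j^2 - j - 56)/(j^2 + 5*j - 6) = (j^2 - j - 56)/(j^2 + 5*j - 6)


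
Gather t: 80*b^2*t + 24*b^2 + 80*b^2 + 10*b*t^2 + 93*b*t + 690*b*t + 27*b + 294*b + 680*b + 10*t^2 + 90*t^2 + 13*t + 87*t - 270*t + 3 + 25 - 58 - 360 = 104*b^2 + 1001*b + t^2*(10*b + 100) + t*(80*b^2 + 783*b - 170) - 390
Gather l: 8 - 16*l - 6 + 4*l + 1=3 - 12*l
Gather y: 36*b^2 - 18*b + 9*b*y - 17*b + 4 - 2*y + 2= 36*b^2 - 35*b + y*(9*b - 2) + 6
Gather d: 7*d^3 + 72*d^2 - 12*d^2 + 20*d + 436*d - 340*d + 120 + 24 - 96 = 7*d^3 + 60*d^2 + 116*d + 48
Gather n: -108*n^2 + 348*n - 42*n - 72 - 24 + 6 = -108*n^2 + 306*n - 90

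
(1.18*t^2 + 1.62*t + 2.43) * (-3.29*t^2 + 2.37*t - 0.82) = -3.8822*t^4 - 2.5332*t^3 - 5.1229*t^2 + 4.4307*t - 1.9926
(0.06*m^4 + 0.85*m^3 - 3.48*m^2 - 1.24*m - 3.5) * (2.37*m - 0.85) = 0.1422*m^5 + 1.9635*m^4 - 8.9701*m^3 + 0.0191999999999997*m^2 - 7.241*m + 2.975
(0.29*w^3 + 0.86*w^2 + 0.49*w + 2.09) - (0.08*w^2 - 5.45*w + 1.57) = 0.29*w^3 + 0.78*w^2 + 5.94*w + 0.52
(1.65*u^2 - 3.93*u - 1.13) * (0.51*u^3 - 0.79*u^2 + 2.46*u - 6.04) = 0.8415*u^5 - 3.3078*u^4 + 6.5874*u^3 - 18.7411*u^2 + 20.9574*u + 6.8252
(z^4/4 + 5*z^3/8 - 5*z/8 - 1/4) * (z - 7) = z^5/4 - 9*z^4/8 - 35*z^3/8 - 5*z^2/8 + 33*z/8 + 7/4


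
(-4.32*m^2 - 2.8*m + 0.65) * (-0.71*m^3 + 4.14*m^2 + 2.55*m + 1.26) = 3.0672*m^5 - 15.8968*m^4 - 23.0695*m^3 - 9.8922*m^2 - 1.8705*m + 0.819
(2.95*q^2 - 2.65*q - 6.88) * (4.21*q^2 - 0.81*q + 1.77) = 12.4195*q^4 - 13.546*q^3 - 21.5968*q^2 + 0.8823*q - 12.1776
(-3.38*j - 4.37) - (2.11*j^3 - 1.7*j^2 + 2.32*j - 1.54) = -2.11*j^3 + 1.7*j^2 - 5.7*j - 2.83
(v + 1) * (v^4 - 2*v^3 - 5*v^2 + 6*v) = v^5 - v^4 - 7*v^3 + v^2 + 6*v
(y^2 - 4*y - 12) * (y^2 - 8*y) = y^4 - 12*y^3 + 20*y^2 + 96*y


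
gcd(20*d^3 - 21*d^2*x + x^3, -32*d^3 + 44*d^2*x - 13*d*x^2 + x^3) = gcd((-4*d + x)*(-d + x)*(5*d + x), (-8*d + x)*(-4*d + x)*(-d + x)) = 4*d^2 - 5*d*x + x^2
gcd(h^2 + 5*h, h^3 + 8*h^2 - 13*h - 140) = h + 5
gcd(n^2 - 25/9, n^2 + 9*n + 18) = 1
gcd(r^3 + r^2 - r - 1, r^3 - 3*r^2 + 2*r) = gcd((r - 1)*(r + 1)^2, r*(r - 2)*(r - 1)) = r - 1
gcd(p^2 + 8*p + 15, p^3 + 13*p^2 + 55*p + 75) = p^2 + 8*p + 15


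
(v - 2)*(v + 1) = v^2 - v - 2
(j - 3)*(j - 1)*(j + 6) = j^3 + 2*j^2 - 21*j + 18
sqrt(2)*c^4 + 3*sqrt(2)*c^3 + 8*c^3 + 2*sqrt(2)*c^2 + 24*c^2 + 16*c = c*(c + 2)*(c + 4*sqrt(2))*(sqrt(2)*c + sqrt(2))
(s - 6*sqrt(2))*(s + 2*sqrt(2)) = s^2 - 4*sqrt(2)*s - 24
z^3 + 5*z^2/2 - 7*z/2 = z*(z - 1)*(z + 7/2)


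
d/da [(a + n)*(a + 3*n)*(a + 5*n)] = 3*a^2 + 18*a*n + 23*n^2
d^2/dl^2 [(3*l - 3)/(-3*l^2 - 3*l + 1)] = 54*(l*(3*l^2 + 3*l - 1) - (l - 1)*(2*l + 1)^2)/(3*l^2 + 3*l - 1)^3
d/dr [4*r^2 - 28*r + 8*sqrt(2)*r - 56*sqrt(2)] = 8*r - 28 + 8*sqrt(2)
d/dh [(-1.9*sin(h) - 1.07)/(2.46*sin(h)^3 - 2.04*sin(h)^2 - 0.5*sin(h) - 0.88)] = (9.348*sin(h)^3 + 4.0206*sin(h)^2 - 4.3656*sin(h) + 1.137)*cos(h)/(6.0516*sin(h)^6 - 10.0368*sin(h)^5 + 1.7016*sin(h)^4 - 2.2896*sin(h)^3 + 3.8404*sin(h)^2 + 0.88*sin(h) + 0.7744)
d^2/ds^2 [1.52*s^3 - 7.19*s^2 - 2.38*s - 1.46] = 9.12*s - 14.38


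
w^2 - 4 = (w - 2)*(w + 2)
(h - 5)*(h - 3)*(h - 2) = h^3 - 10*h^2 + 31*h - 30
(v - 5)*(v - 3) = v^2 - 8*v + 15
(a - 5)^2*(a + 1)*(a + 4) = a^4 - 5*a^3 - 21*a^2 + 85*a + 100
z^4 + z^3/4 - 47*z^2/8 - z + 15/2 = (z - 2)*(z - 5/4)*(z + 3/2)*(z + 2)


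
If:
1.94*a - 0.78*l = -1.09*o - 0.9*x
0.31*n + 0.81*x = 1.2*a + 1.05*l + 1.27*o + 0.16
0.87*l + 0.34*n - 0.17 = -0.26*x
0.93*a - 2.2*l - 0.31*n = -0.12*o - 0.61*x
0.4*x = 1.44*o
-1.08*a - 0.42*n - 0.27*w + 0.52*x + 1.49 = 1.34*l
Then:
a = 0.56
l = -0.51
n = 2.75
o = -0.34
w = -0.81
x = -1.23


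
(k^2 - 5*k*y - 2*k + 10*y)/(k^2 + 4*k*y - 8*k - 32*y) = (k^2 - 5*k*y - 2*k + 10*y)/(k^2 + 4*k*y - 8*k - 32*y)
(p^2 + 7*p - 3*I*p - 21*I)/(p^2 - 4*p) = (p^2 + p*(7 - 3*I) - 21*I)/(p*(p - 4))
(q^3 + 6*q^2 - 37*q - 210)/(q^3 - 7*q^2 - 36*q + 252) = (q^2 + 12*q + 35)/(q^2 - q - 42)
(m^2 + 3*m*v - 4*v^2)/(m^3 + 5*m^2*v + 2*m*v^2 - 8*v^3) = 1/(m + 2*v)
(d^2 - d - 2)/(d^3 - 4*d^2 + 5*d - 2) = (d + 1)/(d^2 - 2*d + 1)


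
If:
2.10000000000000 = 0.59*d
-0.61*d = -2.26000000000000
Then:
No Solution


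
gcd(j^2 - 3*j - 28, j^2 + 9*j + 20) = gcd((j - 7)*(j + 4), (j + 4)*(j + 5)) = j + 4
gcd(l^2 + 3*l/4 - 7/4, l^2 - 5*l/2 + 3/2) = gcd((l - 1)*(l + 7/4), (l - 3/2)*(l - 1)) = l - 1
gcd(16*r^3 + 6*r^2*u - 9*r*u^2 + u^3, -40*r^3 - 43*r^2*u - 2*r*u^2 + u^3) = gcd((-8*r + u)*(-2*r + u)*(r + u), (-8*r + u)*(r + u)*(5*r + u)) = 8*r^2 + 7*r*u - u^2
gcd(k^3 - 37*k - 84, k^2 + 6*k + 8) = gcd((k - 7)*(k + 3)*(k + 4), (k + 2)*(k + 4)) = k + 4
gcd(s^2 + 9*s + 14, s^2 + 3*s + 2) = s + 2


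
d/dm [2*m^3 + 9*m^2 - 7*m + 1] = 6*m^2 + 18*m - 7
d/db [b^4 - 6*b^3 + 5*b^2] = 2*b*(2*b^2 - 9*b + 5)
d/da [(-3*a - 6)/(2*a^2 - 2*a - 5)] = 3*(2*a^2 + 8*a + 1)/(4*a^4 - 8*a^3 - 16*a^2 + 20*a + 25)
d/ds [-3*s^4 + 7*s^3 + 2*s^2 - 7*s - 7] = -12*s^3 + 21*s^2 + 4*s - 7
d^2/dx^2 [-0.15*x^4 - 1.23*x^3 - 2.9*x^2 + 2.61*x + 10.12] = -1.8*x^2 - 7.38*x - 5.8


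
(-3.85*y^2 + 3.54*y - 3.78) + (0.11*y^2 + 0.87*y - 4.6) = -3.74*y^2 + 4.41*y - 8.38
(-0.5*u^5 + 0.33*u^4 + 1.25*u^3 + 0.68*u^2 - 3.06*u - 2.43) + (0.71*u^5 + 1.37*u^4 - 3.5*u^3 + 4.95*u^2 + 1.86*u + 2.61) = 0.21*u^5 + 1.7*u^4 - 2.25*u^3 + 5.63*u^2 - 1.2*u + 0.18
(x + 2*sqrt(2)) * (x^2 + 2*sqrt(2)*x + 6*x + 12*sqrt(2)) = x^3 + 4*sqrt(2)*x^2 + 6*x^2 + 8*x + 24*sqrt(2)*x + 48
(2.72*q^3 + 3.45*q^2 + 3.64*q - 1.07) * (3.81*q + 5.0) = 10.3632*q^4 + 26.7445*q^3 + 31.1184*q^2 + 14.1233*q - 5.35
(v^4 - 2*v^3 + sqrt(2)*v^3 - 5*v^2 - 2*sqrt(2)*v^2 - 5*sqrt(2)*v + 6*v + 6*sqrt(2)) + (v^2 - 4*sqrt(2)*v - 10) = v^4 - 2*v^3 + sqrt(2)*v^3 - 4*v^2 - 2*sqrt(2)*v^2 - 9*sqrt(2)*v + 6*v - 10 + 6*sqrt(2)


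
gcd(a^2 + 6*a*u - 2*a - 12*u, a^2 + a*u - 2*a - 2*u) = a - 2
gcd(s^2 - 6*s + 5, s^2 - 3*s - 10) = s - 5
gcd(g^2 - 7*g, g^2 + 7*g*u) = g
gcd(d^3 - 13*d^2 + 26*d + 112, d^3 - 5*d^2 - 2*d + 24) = d + 2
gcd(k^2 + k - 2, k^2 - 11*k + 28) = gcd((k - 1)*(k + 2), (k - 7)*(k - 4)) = 1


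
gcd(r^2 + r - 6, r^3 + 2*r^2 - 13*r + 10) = r - 2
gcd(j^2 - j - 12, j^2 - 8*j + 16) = j - 4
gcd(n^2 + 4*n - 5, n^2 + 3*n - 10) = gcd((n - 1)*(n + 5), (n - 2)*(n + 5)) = n + 5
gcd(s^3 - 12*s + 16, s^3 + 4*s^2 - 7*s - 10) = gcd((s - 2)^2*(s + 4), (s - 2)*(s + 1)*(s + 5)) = s - 2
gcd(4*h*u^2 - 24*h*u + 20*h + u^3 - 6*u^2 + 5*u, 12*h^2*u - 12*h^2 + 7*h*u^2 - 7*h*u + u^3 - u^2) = 4*h*u - 4*h + u^2 - u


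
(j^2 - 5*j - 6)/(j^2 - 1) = (j - 6)/(j - 1)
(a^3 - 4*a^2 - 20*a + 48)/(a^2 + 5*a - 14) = (a^2 - 2*a - 24)/(a + 7)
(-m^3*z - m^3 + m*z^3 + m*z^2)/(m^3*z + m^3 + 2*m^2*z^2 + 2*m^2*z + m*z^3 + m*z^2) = (-m + z)/(m + z)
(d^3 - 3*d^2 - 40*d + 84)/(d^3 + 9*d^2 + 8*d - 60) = (d - 7)/(d + 5)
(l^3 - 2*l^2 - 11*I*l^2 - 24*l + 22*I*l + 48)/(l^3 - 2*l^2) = 1 - 11*I/l - 24/l^2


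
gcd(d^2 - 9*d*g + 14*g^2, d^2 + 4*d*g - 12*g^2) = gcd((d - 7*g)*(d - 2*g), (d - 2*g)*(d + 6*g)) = d - 2*g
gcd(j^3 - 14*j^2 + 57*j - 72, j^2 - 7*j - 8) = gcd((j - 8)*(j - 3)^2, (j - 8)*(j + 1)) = j - 8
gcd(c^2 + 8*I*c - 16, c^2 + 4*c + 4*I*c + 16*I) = c + 4*I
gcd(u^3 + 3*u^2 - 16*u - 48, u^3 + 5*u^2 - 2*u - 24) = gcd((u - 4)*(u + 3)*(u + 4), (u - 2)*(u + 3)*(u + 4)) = u^2 + 7*u + 12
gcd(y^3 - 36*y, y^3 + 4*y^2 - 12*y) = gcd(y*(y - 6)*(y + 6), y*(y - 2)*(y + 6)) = y^2 + 6*y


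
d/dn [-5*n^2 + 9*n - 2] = 9 - 10*n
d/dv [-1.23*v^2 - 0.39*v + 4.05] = -2.46*v - 0.39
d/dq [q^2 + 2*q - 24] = 2*q + 2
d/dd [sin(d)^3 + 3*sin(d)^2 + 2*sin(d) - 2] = (3*sin(d)^2 + 6*sin(d) + 2)*cos(d)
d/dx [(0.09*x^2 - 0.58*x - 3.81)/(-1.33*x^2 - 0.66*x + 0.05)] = (-0.8308*x^2 - 10.1256*x - 2.5436)/(1.7689*x^4 + 1.7556*x^3 + 0.3026*x^2 - 0.066*x + 0.0025)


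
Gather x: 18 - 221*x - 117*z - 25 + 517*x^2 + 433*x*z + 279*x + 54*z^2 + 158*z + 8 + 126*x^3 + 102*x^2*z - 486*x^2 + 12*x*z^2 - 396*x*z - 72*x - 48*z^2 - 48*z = 126*x^3 + x^2*(102*z + 31) + x*(12*z^2 + 37*z - 14) + 6*z^2 - 7*z + 1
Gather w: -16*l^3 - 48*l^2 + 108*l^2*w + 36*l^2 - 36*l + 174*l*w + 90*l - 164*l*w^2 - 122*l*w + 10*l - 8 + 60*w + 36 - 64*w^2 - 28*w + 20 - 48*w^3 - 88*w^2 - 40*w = -16*l^3 - 12*l^2 + 64*l - 48*w^3 + w^2*(-164*l - 152) + w*(108*l^2 + 52*l - 8) + 48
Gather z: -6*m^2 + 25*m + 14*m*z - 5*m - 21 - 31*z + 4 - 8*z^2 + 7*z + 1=-6*m^2 + 20*m - 8*z^2 + z*(14*m - 24) - 16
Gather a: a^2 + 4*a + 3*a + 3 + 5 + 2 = a^2 + 7*a + 10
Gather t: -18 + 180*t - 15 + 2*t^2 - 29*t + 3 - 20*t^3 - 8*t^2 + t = -20*t^3 - 6*t^2 + 152*t - 30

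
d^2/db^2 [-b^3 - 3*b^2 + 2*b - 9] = -6*b - 6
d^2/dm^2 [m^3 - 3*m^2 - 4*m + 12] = 6*m - 6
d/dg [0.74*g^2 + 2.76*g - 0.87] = 1.48*g + 2.76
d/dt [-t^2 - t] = -2*t - 1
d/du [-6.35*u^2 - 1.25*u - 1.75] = -12.7*u - 1.25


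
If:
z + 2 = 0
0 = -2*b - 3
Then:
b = -3/2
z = -2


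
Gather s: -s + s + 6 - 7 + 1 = 0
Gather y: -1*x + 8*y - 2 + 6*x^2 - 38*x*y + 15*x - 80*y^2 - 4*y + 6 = 6*x^2 + 14*x - 80*y^2 + y*(4 - 38*x) + 4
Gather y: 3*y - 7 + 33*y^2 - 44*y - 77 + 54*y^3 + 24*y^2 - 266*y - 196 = 54*y^3 + 57*y^2 - 307*y - 280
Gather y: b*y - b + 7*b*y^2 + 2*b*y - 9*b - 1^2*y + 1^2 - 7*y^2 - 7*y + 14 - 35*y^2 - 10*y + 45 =-10*b + y^2*(7*b - 42) + y*(3*b - 18) + 60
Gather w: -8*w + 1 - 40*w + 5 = 6 - 48*w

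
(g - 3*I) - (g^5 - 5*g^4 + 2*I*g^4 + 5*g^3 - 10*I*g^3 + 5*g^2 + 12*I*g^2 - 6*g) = -g^5 + 5*g^4 - 2*I*g^4 - 5*g^3 + 10*I*g^3 - 5*g^2 - 12*I*g^2 + 7*g - 3*I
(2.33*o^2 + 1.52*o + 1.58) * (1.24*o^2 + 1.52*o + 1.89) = 2.8892*o^4 + 5.4264*o^3 + 8.6733*o^2 + 5.2744*o + 2.9862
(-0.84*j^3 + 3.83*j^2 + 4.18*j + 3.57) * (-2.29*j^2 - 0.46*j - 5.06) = 1.9236*j^5 - 8.3843*j^4 - 7.0836*j^3 - 29.4779*j^2 - 22.793*j - 18.0642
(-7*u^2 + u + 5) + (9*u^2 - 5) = 2*u^2 + u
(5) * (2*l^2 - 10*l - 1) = 10*l^2 - 50*l - 5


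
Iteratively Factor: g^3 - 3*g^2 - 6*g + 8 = (g - 4)*(g^2 + g - 2) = (g - 4)*(g + 2)*(g - 1)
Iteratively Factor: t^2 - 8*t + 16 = (t - 4)*(t - 4)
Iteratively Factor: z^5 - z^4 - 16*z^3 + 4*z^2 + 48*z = (z)*(z^4 - z^3 - 16*z^2 + 4*z + 48) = z*(z - 2)*(z^3 + z^2 - 14*z - 24) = z*(z - 4)*(z - 2)*(z^2 + 5*z + 6) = z*(z - 4)*(z - 2)*(z + 2)*(z + 3)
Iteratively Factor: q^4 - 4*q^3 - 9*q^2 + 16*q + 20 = (q + 2)*(q^3 - 6*q^2 + 3*q + 10) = (q - 5)*(q + 2)*(q^2 - q - 2) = (q - 5)*(q - 2)*(q + 2)*(q + 1)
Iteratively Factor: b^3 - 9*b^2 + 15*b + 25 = (b - 5)*(b^2 - 4*b - 5) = (b - 5)*(b + 1)*(b - 5)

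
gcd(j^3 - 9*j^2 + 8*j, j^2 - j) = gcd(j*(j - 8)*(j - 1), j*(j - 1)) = j^2 - j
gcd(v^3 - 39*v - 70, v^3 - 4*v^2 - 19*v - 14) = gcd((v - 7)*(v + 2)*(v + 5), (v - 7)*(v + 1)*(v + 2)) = v^2 - 5*v - 14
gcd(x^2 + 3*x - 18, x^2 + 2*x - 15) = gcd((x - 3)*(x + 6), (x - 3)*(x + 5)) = x - 3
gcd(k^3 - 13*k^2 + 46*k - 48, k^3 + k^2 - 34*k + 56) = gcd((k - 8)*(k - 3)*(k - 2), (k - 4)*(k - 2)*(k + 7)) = k - 2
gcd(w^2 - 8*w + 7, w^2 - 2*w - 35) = w - 7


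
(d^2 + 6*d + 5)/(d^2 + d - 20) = (d + 1)/(d - 4)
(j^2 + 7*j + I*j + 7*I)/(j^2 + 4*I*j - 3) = (j + 7)/(j + 3*I)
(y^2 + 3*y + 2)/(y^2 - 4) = (y + 1)/(y - 2)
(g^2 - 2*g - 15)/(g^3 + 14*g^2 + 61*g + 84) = (g - 5)/(g^2 + 11*g + 28)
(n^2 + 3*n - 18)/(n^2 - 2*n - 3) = (n + 6)/(n + 1)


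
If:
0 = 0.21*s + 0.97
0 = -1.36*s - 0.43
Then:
No Solution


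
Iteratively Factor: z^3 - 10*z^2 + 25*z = (z - 5)*(z^2 - 5*z) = (z - 5)^2*(z)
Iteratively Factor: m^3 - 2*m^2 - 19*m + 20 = (m - 1)*(m^2 - m - 20) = (m - 1)*(m + 4)*(m - 5)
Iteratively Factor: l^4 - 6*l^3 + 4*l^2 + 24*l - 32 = (l - 4)*(l^3 - 2*l^2 - 4*l + 8) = (l - 4)*(l - 2)*(l^2 - 4) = (l - 4)*(l - 2)*(l + 2)*(l - 2)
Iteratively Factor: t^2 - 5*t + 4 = (t - 1)*(t - 4)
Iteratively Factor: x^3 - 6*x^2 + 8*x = (x)*(x^2 - 6*x + 8) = x*(x - 4)*(x - 2)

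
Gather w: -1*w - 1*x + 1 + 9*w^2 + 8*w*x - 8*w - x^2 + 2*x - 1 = 9*w^2 + w*(8*x - 9) - x^2 + x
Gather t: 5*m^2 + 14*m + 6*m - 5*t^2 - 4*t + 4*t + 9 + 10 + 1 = 5*m^2 + 20*m - 5*t^2 + 20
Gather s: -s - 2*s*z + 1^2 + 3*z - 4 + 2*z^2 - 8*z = s*(-2*z - 1) + 2*z^2 - 5*z - 3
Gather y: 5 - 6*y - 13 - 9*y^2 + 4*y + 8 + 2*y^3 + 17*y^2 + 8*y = 2*y^3 + 8*y^2 + 6*y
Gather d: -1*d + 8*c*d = d*(8*c - 1)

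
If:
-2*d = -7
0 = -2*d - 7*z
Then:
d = 7/2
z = -1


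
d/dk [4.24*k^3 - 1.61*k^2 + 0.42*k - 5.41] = 12.72*k^2 - 3.22*k + 0.42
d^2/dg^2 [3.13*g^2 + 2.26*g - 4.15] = 6.26000000000000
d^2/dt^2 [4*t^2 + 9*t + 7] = 8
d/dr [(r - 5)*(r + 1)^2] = 3*(r - 3)*(r + 1)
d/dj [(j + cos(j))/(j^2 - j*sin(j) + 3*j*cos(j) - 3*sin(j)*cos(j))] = (2*j^2*sin(j) + j^2*cos(j) - j^2 - 2*j*cos(j) + 3*j*cos(2*j) + j - sin(2*j) + 9*cos(j)/4 - 3*cos(2*j)/2 + 3*cos(3*j)/4 - 3/2)/((j - sin(j))^2*(j + 3*cos(j))^2)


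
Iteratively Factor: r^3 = (r)*(r^2) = r^2*(r)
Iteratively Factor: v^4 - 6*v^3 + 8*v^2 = (v - 4)*(v^3 - 2*v^2) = v*(v - 4)*(v^2 - 2*v) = v^2*(v - 4)*(v - 2)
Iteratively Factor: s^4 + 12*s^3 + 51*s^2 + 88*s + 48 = (s + 3)*(s^3 + 9*s^2 + 24*s + 16) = (s + 3)*(s + 4)*(s^2 + 5*s + 4) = (s + 1)*(s + 3)*(s + 4)*(s + 4)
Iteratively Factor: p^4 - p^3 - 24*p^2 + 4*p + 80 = (p + 2)*(p^3 - 3*p^2 - 18*p + 40) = (p - 5)*(p + 2)*(p^2 + 2*p - 8) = (p - 5)*(p - 2)*(p + 2)*(p + 4)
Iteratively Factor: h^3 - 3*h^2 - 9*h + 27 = (h + 3)*(h^2 - 6*h + 9) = (h - 3)*(h + 3)*(h - 3)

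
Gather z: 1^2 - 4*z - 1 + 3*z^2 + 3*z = 3*z^2 - z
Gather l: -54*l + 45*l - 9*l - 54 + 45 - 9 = -18*l - 18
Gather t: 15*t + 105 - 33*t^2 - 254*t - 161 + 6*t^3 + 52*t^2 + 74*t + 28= 6*t^3 + 19*t^2 - 165*t - 28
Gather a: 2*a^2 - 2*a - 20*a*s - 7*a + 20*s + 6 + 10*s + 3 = 2*a^2 + a*(-20*s - 9) + 30*s + 9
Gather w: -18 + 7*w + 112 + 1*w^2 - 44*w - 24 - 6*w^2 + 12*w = -5*w^2 - 25*w + 70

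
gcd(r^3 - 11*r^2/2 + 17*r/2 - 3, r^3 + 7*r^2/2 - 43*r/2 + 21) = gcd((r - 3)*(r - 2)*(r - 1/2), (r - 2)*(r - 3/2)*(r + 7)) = r - 2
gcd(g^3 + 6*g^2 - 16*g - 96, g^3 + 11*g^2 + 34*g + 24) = g^2 + 10*g + 24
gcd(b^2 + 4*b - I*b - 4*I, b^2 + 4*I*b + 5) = b - I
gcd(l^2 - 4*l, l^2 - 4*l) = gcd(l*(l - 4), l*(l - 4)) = l^2 - 4*l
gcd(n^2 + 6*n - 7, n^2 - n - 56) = n + 7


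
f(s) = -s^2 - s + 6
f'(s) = -2*s - 1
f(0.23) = 5.72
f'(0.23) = -1.46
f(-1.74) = 4.71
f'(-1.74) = 2.48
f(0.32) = 5.58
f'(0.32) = -1.64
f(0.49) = 5.27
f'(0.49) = -1.98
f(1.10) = 3.69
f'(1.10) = -3.20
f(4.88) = -22.69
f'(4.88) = -10.76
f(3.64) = -10.89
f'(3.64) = -8.28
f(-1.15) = 5.83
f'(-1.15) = 1.30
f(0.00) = 6.00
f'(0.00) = -1.00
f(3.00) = -6.00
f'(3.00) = -7.00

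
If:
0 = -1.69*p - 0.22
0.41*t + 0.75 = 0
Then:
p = -0.13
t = -1.83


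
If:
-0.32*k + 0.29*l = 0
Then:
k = 0.90625*l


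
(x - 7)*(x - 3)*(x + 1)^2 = x^4 - 8*x^3 + 2*x^2 + 32*x + 21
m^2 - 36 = (m - 6)*(m + 6)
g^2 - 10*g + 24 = (g - 6)*(g - 4)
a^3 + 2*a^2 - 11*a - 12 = (a - 3)*(a + 1)*(a + 4)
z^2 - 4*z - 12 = (z - 6)*(z + 2)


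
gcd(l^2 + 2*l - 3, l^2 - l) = l - 1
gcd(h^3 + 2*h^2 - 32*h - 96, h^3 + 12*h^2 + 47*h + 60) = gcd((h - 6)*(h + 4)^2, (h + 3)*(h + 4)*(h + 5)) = h + 4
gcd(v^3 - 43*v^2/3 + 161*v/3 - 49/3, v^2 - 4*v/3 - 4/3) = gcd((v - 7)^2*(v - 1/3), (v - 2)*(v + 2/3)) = 1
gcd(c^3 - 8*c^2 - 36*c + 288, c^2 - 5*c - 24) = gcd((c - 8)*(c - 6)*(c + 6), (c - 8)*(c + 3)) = c - 8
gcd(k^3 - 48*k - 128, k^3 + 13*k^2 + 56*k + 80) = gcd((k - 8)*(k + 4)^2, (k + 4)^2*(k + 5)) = k^2 + 8*k + 16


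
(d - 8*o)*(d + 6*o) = d^2 - 2*d*o - 48*o^2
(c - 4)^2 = c^2 - 8*c + 16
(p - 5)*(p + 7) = p^2 + 2*p - 35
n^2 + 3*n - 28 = (n - 4)*(n + 7)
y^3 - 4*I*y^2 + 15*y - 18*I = (y - 6*I)*(y - I)*(y + 3*I)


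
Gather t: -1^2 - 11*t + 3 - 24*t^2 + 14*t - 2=-24*t^2 + 3*t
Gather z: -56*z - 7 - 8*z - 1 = -64*z - 8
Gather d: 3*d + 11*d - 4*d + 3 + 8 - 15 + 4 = 10*d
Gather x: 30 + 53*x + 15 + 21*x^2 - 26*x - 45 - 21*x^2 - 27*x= 0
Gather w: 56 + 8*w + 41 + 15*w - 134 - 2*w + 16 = 21*w - 21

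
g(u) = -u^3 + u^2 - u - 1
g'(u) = -3*u^2 + 2*u - 1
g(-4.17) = 93.07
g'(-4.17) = -61.51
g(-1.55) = 6.68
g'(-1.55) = -11.31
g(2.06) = -7.56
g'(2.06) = -9.61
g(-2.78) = 30.99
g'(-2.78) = -29.75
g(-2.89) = 34.38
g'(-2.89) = -31.84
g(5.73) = -162.03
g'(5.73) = -88.04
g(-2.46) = 22.40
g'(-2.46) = -24.07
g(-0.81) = 1.00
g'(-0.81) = -4.59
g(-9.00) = 818.00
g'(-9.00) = -262.00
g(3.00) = -22.00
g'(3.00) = -22.00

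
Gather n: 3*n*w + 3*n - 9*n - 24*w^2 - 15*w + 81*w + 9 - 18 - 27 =n*(3*w - 6) - 24*w^2 + 66*w - 36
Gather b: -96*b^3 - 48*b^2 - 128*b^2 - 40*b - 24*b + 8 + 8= -96*b^3 - 176*b^2 - 64*b + 16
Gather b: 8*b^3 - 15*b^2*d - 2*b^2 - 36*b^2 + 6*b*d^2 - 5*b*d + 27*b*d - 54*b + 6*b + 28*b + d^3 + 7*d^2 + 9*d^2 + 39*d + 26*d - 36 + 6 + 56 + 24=8*b^3 + b^2*(-15*d - 38) + b*(6*d^2 + 22*d - 20) + d^3 + 16*d^2 + 65*d + 50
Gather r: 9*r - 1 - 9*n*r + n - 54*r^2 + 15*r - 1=n - 54*r^2 + r*(24 - 9*n) - 2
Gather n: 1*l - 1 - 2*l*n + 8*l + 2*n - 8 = 9*l + n*(2 - 2*l) - 9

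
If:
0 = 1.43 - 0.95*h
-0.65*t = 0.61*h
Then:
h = 1.51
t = -1.41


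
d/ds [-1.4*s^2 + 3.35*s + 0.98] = 3.35 - 2.8*s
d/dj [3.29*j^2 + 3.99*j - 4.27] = 6.58*j + 3.99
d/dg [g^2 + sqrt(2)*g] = 2*g + sqrt(2)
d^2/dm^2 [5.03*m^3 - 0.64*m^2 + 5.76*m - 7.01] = 30.18*m - 1.28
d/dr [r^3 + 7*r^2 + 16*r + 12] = 3*r^2 + 14*r + 16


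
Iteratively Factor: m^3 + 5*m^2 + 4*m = (m + 4)*(m^2 + m) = m*(m + 4)*(m + 1)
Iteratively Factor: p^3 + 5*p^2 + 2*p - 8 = (p + 4)*(p^2 + p - 2) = (p + 2)*(p + 4)*(p - 1)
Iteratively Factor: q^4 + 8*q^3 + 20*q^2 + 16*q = (q + 2)*(q^3 + 6*q^2 + 8*q) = (q + 2)*(q + 4)*(q^2 + 2*q) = q*(q + 2)*(q + 4)*(q + 2)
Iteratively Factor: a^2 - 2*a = (a - 2)*(a)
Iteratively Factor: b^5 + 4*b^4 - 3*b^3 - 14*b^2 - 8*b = (b)*(b^4 + 4*b^3 - 3*b^2 - 14*b - 8) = b*(b + 4)*(b^3 - 3*b - 2) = b*(b + 1)*(b + 4)*(b^2 - b - 2) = b*(b - 2)*(b + 1)*(b + 4)*(b + 1)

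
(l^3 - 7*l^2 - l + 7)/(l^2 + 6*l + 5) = (l^2 - 8*l + 7)/(l + 5)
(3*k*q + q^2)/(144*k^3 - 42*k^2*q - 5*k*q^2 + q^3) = q*(3*k + q)/(144*k^3 - 42*k^2*q - 5*k*q^2 + q^3)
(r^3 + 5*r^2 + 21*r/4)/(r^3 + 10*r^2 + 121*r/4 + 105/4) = r/(r + 5)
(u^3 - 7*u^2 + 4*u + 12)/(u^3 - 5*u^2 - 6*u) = (u - 2)/u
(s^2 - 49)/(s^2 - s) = (s^2 - 49)/(s*(s - 1))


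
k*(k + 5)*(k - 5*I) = k^3 + 5*k^2 - 5*I*k^2 - 25*I*k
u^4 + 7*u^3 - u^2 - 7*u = u*(u - 1)*(u + 1)*(u + 7)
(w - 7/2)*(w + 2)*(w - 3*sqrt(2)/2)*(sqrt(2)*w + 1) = sqrt(2)*w^4 - 3*sqrt(2)*w^3/2 - 2*w^3 - 17*sqrt(2)*w^2/2 + 3*w^2 + 9*sqrt(2)*w/4 + 14*w + 21*sqrt(2)/2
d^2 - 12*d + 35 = (d - 7)*(d - 5)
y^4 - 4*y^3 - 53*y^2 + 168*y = y*(y - 8)*(y - 3)*(y + 7)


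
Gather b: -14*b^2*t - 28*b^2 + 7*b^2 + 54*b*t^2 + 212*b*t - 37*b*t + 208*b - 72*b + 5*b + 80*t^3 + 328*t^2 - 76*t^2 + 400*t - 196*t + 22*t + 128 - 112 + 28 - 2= b^2*(-14*t - 21) + b*(54*t^2 + 175*t + 141) + 80*t^3 + 252*t^2 + 226*t + 42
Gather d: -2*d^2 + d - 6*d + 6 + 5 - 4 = -2*d^2 - 5*d + 7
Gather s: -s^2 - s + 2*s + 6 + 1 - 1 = -s^2 + s + 6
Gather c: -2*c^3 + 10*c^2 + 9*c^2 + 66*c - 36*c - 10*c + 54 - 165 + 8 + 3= -2*c^3 + 19*c^2 + 20*c - 100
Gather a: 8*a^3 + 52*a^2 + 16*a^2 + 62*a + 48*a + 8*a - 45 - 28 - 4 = 8*a^3 + 68*a^2 + 118*a - 77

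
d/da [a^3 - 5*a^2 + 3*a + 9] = 3*a^2 - 10*a + 3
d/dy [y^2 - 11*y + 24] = 2*y - 11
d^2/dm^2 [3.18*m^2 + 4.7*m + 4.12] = 6.36000000000000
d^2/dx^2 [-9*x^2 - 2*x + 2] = -18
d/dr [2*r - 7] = 2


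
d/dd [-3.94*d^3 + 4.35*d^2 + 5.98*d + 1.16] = -11.82*d^2 + 8.7*d + 5.98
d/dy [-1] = 0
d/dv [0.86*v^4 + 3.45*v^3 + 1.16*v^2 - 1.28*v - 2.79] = 3.44*v^3 + 10.35*v^2 + 2.32*v - 1.28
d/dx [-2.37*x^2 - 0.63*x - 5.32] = -4.74*x - 0.63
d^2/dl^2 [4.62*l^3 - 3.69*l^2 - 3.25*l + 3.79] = 27.72*l - 7.38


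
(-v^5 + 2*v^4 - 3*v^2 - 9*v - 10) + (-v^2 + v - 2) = -v^5 + 2*v^4 - 4*v^2 - 8*v - 12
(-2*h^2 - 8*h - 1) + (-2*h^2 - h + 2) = -4*h^2 - 9*h + 1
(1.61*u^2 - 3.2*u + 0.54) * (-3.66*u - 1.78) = -5.8926*u^3 + 8.8462*u^2 + 3.7196*u - 0.9612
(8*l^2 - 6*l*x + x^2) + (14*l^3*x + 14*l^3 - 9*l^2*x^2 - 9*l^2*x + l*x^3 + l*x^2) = 14*l^3*x + 14*l^3 - 9*l^2*x^2 - 9*l^2*x + 8*l^2 + l*x^3 + l*x^2 - 6*l*x + x^2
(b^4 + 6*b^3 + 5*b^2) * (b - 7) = b^5 - b^4 - 37*b^3 - 35*b^2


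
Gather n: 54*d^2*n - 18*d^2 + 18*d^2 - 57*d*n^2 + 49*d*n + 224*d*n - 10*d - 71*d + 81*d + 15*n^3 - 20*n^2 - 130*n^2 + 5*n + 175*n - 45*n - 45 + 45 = 15*n^3 + n^2*(-57*d - 150) + n*(54*d^2 + 273*d + 135)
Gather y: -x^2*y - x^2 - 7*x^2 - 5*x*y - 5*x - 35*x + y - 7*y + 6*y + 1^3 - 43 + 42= -8*x^2 - 40*x + y*(-x^2 - 5*x)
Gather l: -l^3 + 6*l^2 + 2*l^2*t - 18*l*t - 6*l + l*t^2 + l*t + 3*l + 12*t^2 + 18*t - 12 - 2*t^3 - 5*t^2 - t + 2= -l^3 + l^2*(2*t + 6) + l*(t^2 - 17*t - 3) - 2*t^3 + 7*t^2 + 17*t - 10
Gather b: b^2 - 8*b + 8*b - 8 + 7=b^2 - 1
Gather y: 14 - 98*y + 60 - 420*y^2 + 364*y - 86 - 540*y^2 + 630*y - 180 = -960*y^2 + 896*y - 192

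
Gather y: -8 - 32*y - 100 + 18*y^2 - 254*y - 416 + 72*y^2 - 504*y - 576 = 90*y^2 - 790*y - 1100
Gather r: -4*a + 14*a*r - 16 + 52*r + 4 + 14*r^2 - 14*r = -4*a + 14*r^2 + r*(14*a + 38) - 12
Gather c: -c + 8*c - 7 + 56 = 7*c + 49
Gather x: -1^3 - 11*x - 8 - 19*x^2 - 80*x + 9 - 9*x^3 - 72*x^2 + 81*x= -9*x^3 - 91*x^2 - 10*x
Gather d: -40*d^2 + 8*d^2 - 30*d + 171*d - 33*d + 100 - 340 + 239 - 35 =-32*d^2 + 108*d - 36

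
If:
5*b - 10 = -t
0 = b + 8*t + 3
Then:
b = 83/39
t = -25/39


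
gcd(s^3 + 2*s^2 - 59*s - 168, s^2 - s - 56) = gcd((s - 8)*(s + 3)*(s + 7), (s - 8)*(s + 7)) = s^2 - s - 56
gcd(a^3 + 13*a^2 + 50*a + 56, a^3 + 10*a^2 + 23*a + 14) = a^2 + 9*a + 14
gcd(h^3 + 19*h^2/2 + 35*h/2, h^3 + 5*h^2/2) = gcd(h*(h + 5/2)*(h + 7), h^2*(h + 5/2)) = h^2 + 5*h/2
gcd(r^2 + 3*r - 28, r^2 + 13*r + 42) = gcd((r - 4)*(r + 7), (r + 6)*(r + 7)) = r + 7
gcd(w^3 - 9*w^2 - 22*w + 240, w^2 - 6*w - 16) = w - 8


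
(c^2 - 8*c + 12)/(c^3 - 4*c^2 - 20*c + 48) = 1/(c + 4)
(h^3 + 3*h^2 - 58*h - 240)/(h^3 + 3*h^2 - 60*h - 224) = (h^2 + 11*h + 30)/(h^2 + 11*h + 28)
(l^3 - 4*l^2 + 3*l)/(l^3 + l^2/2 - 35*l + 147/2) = 2*l*(l - 1)/(2*l^2 + 7*l - 49)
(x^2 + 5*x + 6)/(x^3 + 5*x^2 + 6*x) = 1/x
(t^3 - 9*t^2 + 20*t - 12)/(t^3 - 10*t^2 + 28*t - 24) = (t - 1)/(t - 2)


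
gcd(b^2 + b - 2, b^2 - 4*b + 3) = b - 1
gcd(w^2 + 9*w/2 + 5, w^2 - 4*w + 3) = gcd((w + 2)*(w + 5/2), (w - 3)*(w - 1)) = 1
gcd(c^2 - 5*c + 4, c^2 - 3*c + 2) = c - 1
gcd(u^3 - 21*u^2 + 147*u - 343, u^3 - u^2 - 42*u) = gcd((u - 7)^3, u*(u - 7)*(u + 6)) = u - 7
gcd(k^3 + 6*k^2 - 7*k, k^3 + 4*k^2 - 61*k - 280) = k + 7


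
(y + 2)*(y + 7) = y^2 + 9*y + 14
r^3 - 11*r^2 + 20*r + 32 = (r - 8)*(r - 4)*(r + 1)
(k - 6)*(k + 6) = k^2 - 36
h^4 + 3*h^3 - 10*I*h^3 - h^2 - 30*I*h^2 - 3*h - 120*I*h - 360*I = (h + 3)*(h - 8*I)*(h - 5*I)*(h + 3*I)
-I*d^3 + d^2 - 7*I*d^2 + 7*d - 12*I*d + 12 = (d + 3)*(d + 4)*(-I*d + 1)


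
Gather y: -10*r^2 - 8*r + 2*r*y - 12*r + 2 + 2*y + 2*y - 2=-10*r^2 - 20*r + y*(2*r + 4)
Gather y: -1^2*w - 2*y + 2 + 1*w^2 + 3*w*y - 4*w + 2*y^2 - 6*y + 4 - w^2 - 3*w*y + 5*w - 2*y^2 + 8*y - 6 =0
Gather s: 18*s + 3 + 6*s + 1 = 24*s + 4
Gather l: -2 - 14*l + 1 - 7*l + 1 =-21*l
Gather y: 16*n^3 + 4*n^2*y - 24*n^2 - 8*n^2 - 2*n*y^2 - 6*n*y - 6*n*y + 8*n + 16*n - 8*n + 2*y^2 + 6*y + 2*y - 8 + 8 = 16*n^3 - 32*n^2 + 16*n + y^2*(2 - 2*n) + y*(4*n^2 - 12*n + 8)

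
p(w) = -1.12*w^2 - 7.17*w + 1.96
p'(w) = -2.24*w - 7.17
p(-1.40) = 9.80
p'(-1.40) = -4.03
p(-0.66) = 6.20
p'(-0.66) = -5.69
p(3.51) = -37.01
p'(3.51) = -15.03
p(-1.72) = 10.98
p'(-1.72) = -3.32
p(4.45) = -52.13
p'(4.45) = -17.14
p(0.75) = -4.05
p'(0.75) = -8.85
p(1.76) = -14.13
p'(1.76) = -11.11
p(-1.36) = 9.64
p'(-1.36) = -4.12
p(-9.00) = -24.23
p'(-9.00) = 12.99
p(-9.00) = -24.23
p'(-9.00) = 12.99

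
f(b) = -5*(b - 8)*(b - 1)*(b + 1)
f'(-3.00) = -370.00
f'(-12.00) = -3115.00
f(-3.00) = 440.00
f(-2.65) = 320.70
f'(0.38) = 33.23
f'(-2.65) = -312.34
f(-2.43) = 255.79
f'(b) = -5*(b - 8)*(b - 1) - 5*(b - 8)*(b + 1) - 5*(b - 1)*(b + 1) = -15*b^2 + 80*b + 5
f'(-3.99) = -553.00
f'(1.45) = 89.46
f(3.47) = 250.08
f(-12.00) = 14300.00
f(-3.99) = 894.46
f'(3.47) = 101.99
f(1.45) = 36.11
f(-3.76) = 772.49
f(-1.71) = 93.42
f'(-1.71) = -175.66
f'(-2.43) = -277.97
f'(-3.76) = -507.86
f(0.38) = -32.60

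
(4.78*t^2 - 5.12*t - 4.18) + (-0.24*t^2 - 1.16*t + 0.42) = 4.54*t^2 - 6.28*t - 3.76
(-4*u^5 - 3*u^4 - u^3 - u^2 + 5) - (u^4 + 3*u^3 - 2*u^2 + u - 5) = -4*u^5 - 4*u^4 - 4*u^3 + u^2 - u + 10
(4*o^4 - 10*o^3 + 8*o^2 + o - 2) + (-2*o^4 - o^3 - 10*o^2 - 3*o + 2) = 2*o^4 - 11*o^3 - 2*o^2 - 2*o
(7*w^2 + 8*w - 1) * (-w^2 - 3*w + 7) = -7*w^4 - 29*w^3 + 26*w^2 + 59*w - 7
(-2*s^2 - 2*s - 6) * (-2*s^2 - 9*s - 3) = 4*s^4 + 22*s^3 + 36*s^2 + 60*s + 18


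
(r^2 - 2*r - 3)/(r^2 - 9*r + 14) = (r^2 - 2*r - 3)/(r^2 - 9*r + 14)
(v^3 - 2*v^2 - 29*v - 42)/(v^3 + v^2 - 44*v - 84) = (v + 3)/(v + 6)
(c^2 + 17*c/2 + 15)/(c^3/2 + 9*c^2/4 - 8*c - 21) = 2*(2*c + 5)/(2*c^2 - 3*c - 14)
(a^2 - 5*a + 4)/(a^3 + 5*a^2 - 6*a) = (a - 4)/(a*(a + 6))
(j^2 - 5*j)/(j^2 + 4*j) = (j - 5)/(j + 4)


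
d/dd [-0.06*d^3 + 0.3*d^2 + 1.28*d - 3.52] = -0.18*d^2 + 0.6*d + 1.28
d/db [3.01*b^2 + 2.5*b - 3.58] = 6.02*b + 2.5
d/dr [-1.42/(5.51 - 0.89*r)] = -1.2638/(0.89*r - 5.51)^2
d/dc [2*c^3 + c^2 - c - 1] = 6*c^2 + 2*c - 1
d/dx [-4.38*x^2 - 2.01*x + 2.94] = -8.76*x - 2.01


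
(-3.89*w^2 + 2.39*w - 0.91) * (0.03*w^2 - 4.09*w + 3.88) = -0.1167*w^4 + 15.9818*w^3 - 24.8956*w^2 + 12.9951*w - 3.5308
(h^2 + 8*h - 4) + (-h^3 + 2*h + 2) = -h^3 + h^2 + 10*h - 2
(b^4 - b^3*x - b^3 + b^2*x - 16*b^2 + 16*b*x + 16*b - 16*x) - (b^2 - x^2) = b^4 - b^3*x - b^3 + b^2*x - 17*b^2 + 16*b*x + 16*b + x^2 - 16*x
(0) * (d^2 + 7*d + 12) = 0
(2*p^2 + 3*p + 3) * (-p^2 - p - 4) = -2*p^4 - 5*p^3 - 14*p^2 - 15*p - 12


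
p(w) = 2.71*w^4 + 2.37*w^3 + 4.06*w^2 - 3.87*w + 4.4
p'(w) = 10.84*w^3 + 7.11*w^2 + 8.12*w - 3.87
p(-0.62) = 8.20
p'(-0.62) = -8.75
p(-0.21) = 5.38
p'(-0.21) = -5.36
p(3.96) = 866.34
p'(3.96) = 812.94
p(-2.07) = 58.54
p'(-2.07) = -86.36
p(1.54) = 31.97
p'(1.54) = 65.09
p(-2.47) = 103.88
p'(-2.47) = -143.90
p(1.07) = 11.36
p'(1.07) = 26.24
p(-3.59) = 411.10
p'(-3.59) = -442.93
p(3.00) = 312.83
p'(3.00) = 377.16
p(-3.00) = 208.07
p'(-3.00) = -256.92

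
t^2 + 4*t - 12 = (t - 2)*(t + 6)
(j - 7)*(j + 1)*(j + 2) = j^3 - 4*j^2 - 19*j - 14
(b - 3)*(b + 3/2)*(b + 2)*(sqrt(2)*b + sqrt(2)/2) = sqrt(2)*b^4 + sqrt(2)*b^3 - 29*sqrt(2)*b^2/4 - 51*sqrt(2)*b/4 - 9*sqrt(2)/2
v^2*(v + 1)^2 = v^4 + 2*v^3 + v^2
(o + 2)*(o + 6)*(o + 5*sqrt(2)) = o^3 + 5*sqrt(2)*o^2 + 8*o^2 + 12*o + 40*sqrt(2)*o + 60*sqrt(2)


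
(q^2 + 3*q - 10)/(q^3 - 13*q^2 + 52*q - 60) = (q + 5)/(q^2 - 11*q + 30)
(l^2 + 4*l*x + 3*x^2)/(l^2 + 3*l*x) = (l + x)/l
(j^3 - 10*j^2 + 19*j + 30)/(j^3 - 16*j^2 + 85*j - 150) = (j + 1)/(j - 5)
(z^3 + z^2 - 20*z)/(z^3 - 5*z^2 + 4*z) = (z + 5)/(z - 1)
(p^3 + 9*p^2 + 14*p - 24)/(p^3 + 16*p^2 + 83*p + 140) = (p^2 + 5*p - 6)/(p^2 + 12*p + 35)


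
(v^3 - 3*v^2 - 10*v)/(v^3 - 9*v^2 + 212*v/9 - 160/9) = 9*v*(v + 2)/(9*v^2 - 36*v + 32)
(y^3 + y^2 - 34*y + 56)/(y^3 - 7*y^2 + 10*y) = (y^2 + 3*y - 28)/(y*(y - 5))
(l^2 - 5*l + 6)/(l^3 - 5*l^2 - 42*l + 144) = (l - 2)/(l^2 - 2*l - 48)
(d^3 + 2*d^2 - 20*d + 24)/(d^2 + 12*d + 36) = (d^2 - 4*d + 4)/(d + 6)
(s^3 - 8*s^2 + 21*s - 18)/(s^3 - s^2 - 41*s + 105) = (s^2 - 5*s + 6)/(s^2 + 2*s - 35)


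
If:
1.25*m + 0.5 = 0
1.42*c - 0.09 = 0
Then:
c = 0.06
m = -0.40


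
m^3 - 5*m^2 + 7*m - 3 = (m - 3)*(m - 1)^2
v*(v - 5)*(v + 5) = v^3 - 25*v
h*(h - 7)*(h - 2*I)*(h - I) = h^4 - 7*h^3 - 3*I*h^3 - 2*h^2 + 21*I*h^2 + 14*h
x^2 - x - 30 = (x - 6)*(x + 5)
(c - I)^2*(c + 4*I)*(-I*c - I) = -I*c^4 + 2*c^3 - I*c^3 + 2*c^2 - 7*I*c^2 - 4*c - 7*I*c - 4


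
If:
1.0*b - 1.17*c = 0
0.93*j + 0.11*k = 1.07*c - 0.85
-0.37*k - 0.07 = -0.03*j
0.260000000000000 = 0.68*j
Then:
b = 1.30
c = 1.11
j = 0.38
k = -0.16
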